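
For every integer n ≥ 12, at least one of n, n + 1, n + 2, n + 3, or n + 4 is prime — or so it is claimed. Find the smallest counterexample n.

A counterexample is any integer n ≥ 12 such that n, n + 1, n + 2, n + 3, n + 4 are all composite; we check each in order.
The first 12 eligible values, up to n = 23, all satisfy the conclusion.
n = 24: 24 = 2 × 12; 25 = 5 × 5; 26 = 2 × 13; 27 = 3 × 9; 28 = 2 × 14 — all composite.
So n = 24 is the smallest counterexample.

n = 24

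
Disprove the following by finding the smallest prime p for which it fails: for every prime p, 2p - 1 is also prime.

p = 2: 2p - 1 = 3, prime.
p = 3: 2p - 1 = 5, prime.
p = 5: 2p - 1 = 9 = 3 × 3, not prime.
Thus p = 5 disproves the claim, and no smaller p works.

p = 5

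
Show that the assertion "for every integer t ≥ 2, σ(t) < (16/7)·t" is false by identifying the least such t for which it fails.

Check each integer t ≥ 2 in order until the claim fails.
The first 10 eligible values, up to t = 11, all satisfy the conclusion.
t = 12: σ(12) = 28; 28 ≥ 192/7.
Thus t = 12 disproves the claim, and no smaller t works.

t = 12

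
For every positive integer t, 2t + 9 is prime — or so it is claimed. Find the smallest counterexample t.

t = 3

t = 1: 2t + 9 = 11, prime.
t = 2: 2t + 9 = 13, prime.
t = 3: 2t + 9 = 15 = 3 × 5, composite.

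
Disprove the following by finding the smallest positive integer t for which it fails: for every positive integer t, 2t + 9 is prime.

t = 3

For t = 1, 2 the conclusion holds.
t = 3: 2t + 9 = 15 = 3 × 5, composite.
Thus t = 3 disproves the claim, and no smaller t works.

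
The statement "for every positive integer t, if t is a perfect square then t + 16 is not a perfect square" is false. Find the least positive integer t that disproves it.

A counterexample is any positive integer t such that t is a perfect square but t + 16 is a perfect square; we check each in order.
For t = 1, 4 the conclusion holds.
t = 9: 9 = 3² and 9 + 16 = 25 = 5².

t = 9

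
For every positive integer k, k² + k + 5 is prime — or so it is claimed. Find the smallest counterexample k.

A counterexample is any positive integer k such that k² + k + 5 is not prime; we check each in order.
For k = 1, 2, 3 the conclusion holds.
k = 4: k² + k + 5 = 25 = 5 × 5, composite.
Thus k = 4 disproves the claim, and no smaller k works.

k = 4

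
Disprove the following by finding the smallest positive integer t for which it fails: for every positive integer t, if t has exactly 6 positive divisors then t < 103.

t = 116

Check each positive integer t in order until t has exactly 6 positive divisors but the claim fails.
For t = 12, 18, 20, 28, …, 92, 98, 99 the conclusion holds.
t = 116: τ(116) = 6; 116 ≥ 103.
So t = 116 is the smallest counterexample.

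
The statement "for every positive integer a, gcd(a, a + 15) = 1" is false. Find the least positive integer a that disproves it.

a = 3

For a = 1, 2 the conclusion holds.
a = 3: gcd(3, 18) = 3.
So a = 3 is the smallest counterexample.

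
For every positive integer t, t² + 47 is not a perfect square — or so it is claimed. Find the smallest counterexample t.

For t = 1, 2, 3, 4, …, 20, 21, 22 the conclusion holds.
t = 23: 23² + 47 = 576 = 24², a perfect square.
Hence t = 23 is a counterexample.

t = 23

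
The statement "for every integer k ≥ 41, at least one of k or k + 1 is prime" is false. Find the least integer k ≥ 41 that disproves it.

k = 41: 41 is prime.
k = 42: 43 is prime.
k = 43: 43 is prime.
k = 44: 44 = 2 × 22; 45 = 3 × 15 — both composite.

k = 44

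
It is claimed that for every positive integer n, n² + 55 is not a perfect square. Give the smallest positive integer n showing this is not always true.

n = 3

We need the least positive integer n for which n² + 55 is a perfect square.
For n = 1, 2 the conclusion holds.
n = 3: 3² + 55 = 64 = 8², a perfect square.
Hence n = 3 is a counterexample.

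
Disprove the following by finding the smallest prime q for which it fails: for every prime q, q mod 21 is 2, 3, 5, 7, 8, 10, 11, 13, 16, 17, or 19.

We need the least prime q for which the claim fails.
The first 12 eligible values, up to q = 37, all satisfy the conclusion.
q = 41: 41 mod 21 = 20 — not in {2, 3, 5, 7, 8, 10, 11, 13, 16, 17, 19}.
Hence q = 41 is a counterexample.

q = 41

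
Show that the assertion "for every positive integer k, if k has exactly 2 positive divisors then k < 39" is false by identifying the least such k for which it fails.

k = 41

A counterexample is any positive integer k such that k has exactly 2 positive divisors but the claim fails; we check each in order.
The first 12 eligible values, up to k = 37, all satisfy the conclusion.
k = 41: τ(41) = 2; 41 ≥ 39.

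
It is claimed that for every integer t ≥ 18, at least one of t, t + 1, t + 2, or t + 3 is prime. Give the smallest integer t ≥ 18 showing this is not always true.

t = 24

t = 18: 19 is prime.
t = 19: 19 is prime.
t = 20: 23 is prime.
t = 21: 23 is prime.
t = 22: 23 is prime.
t = 23: 23 is prime.
t = 24: 24 = 2 × 12; 25 = 5 × 5; 26 = 2 × 13; 27 = 3 × 9 — all composite.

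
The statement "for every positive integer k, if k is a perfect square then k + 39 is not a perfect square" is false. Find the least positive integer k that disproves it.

A counterexample is any positive integer k such that k is a perfect square but k + 39 is a perfect square; we check each in order.
k = 1: 1 + 39 = 40, not a perfect square.
k = 4: 4 + 39 = 43, not a perfect square.
k = 9: 9 + 39 = 48, not a perfect square.
k = 16: 16 + 39 = 55, not a perfect square.
k = 25: 25 = 5² and 25 + 39 = 64 = 8².
So k = 25 is the smallest counterexample.

k = 25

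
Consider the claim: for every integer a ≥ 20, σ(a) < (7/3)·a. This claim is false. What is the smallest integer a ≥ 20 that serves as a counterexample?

a = 24

We need the least integer a ≥ 20 for which the claim fails.
The first 4 eligible values, up to a = 23, all satisfy the conclusion.
a = 24: σ(24) = 60; 60 ≥ 56.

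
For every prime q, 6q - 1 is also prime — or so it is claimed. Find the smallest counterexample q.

q = 11

We need the least prime q for which 6q - 1 is not prime.
For q = 2, 3, 5, 7 the conclusion holds.
q = 11: 6q - 1 = 65 = 5 × 13, not prime.
So q = 11 is the smallest counterexample.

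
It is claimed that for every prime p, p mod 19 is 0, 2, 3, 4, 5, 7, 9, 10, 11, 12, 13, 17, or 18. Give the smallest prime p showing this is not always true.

p = 53

We need the least prime p for which the claim fails.
The first 15 eligible values, up to p = 47, all satisfy the conclusion.
p = 53: 53 mod 19 = 15 — not in {0, 2, 3, 4, 5, 7, 9, 10, 11, 12, 13, 17, 18}.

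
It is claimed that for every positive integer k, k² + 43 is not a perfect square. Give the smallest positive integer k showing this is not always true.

For k = 1, 2, 3, 4, …, 18, 19, 20 the conclusion holds.
k = 21: 21² + 43 = 484 = 22², a perfect square.

k = 21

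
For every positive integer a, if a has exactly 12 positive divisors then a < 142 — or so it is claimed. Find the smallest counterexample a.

a = 150

A counterexample is any positive integer a such that a has exactly 12 positive divisors but the claim fails; we check each in order.
For a = 60, 72, 84, 90, 96, 108, 126, 132, 140 the conclusion holds.
a = 150: τ(150) = 12; 150 ≥ 142.
Thus a = 150 disproves the claim, and no smaller a works.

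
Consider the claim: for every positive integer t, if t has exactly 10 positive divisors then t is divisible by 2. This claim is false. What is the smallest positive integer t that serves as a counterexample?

t = 405

Check each positive integer t in order until t has exactly 10 positive divisors but t is not divisible by 2.
For t = 48, 80, 112, 162, 176, 208, 272, 304, 368 the conclusion holds.
t = 405: τ(405) = 10; 405 mod 2 = 1.
So t = 405 is the smallest counterexample.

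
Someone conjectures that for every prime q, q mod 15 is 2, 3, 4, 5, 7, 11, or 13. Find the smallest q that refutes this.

q = 23

We need the least prime q for which the claim fails.
The first 8 eligible values, up to q = 19, all satisfy the conclusion.
q = 23: 23 mod 15 = 8 — not in {2, 3, 4, 5, 7, 11, 13}.
So q = 23 is the smallest counterexample.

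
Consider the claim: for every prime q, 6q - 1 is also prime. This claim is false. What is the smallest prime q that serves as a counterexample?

A counterexample is any prime q such that 6q - 1 is not prime; we check each in order.
The first 4 eligible values, up to q = 7, all satisfy the conclusion.
q = 11: 6q - 1 = 65 = 5 × 13, not prime.
Hence q = 11 is a counterexample.

q = 11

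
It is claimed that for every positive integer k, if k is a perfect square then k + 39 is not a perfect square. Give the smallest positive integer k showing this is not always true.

k = 25

A counterexample is any positive integer k such that k is a perfect square but k + 39 is a perfect square; we check each in order.
For k = 1, 4, 9, 16 the conclusion holds.
k = 25: 25 = 5² and 25 + 39 = 64 = 8².
Thus k = 25 disproves the claim, and no smaller k works.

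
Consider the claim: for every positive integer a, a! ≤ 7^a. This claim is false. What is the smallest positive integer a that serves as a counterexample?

Check each positive integer a in order until a! > 7^a.
For a = 1, 2, 3, 4, …, 14, 15, 16 the conclusion holds.
a = 17: a! = 355687428096000 and 7^a = 232630513987207, so 355687428096000 > 232630513987207.

a = 17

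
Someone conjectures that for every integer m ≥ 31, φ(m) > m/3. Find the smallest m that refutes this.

Check each integer m ≥ 31 in order until the claim fails.
For m = 31, 32, 33, 34, 35 the conclusion holds.
m = 36: φ(36) = 12 and 36/3 = 12, so φ(36) ≤ 36/3.
So m = 36 is the smallest counterexample.

m = 36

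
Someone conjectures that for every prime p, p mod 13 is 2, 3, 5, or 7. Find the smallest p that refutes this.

We need the least prime p for which the claim fails.
The first 4 eligible values, up to p = 7, all satisfy the conclusion.
p = 11: 11 mod 13 = 11 — not in {2, 3, 5, 7}.
So p = 11 is the smallest counterexample.

p = 11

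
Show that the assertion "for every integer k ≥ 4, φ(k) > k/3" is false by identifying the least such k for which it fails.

k = 6

For k = 4, 5 the conclusion holds.
k = 6: φ(6) = 2 and 6/3 = 2, so φ(6) ≤ 6/3.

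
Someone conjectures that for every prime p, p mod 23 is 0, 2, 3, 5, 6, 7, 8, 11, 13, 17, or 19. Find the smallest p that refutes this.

We need the least prime p for which the claim fails.
For p = 2, 3, 5, 7, …, 23, 29, 31 the conclusion holds.
p = 37: 37 mod 23 = 14 — not in {0, 2, 3, 5, 6, 7, 8, 11, 13, 17, 19}.

p = 37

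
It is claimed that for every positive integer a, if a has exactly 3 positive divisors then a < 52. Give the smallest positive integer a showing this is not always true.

For a = 4, 9, 25, 49 the conclusion holds.
a = 121: τ(121) = 3; 121 ≥ 52.
Hence a = 121 is a counterexample.

a = 121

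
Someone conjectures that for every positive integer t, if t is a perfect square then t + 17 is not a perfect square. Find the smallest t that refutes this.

A counterexample is any positive integer t such that t is a perfect square but t + 17 is a perfect square; we check each in order.
t = 1: 1 + 17 = 18, not a perfect square.
t = 4: 4 + 17 = 21, not a perfect square.
t = 9: 9 + 17 = 26, not a perfect square.
t = 16: 16 + 17 = 33, not a perfect square.
t = 25: 25 + 17 = 42, not a perfect square.
t = 36: 36 + 17 = 53, not a perfect square.
t = 49: 49 + 17 = 66, not a perfect square.
t = 64: 64 = 8² and 64 + 17 = 81 = 9².

t = 64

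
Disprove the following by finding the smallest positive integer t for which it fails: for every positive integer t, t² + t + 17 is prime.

Check each positive integer t in order until t² + t + 17 is not prime.
For t = 1, 2, 3, 4, …, 13, 14, 15 the conclusion holds.
t = 16: t² + t + 17 = 289 = 17 × 17, composite.
So t = 16 is the smallest counterexample.

t = 16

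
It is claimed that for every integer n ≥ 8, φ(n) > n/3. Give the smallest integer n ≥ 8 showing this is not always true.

n = 12

A counterexample is any integer n ≥ 8 such that the claim fails; we check each in order.
The first 4 eligible values, up to n = 11, all satisfy the conclusion.
n = 12: φ(12) = 4 and 12/3 = 4, so φ(12) ≤ 12/3.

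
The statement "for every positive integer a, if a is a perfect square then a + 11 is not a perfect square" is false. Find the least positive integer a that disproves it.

We need the least positive integer a for which a is a perfect square but a + 11 is a perfect square.
The first 4 eligible values, up to a = 16, all satisfy the conclusion.
a = 25: 25 = 5² and 25 + 11 = 36 = 6².
Hence a = 25 is a counterexample.

a = 25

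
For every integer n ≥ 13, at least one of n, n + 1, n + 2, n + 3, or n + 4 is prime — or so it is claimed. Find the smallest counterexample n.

n = 24

A counterexample is any integer n ≥ 13 such that n, n + 1, n + 2, n + 3, n + 4 are all composite; we check each in order.
The first 11 eligible values, up to n = 23, all satisfy the conclusion.
n = 24: 24 = 2 × 12; 25 = 5 × 5; 26 = 2 × 13; 27 = 3 × 9; 28 = 2 × 14 — all composite.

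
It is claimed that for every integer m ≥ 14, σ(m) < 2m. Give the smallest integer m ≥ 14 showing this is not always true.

m = 18

A counterexample is any integer m ≥ 14 such that the claim fails; we check each in order.
The first 4 eligible values, up to m = 17, all satisfy the conclusion.
m = 18: σ(18) = 39; 39 ≥ 36.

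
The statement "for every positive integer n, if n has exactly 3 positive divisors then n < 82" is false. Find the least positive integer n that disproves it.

n = 121

The first 4 eligible values, up to n = 49, all satisfy the conclusion.
n = 121: τ(121) = 3; 121 ≥ 82.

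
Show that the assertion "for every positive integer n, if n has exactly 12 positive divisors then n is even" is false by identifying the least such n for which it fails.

Check each positive integer n in order until n has exactly 12 positive divisors but n is odd.
For n = 60, 72, 84, 90, …, 294, 306, 308 the conclusion holds.
n = 315: divisors of 315: 12 divisors; 315 is odd.
So n = 315 is the smallest counterexample.

n = 315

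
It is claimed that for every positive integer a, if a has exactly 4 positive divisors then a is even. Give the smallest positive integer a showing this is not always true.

a = 15

Check each positive integer a in order until a has exactly 4 positive divisors but a is odd.
a = 6: divisors of 6: 1, 2, 3, 6; 6 is even.
a = 8: divisors of 8: 1, 2, 4, 8; 8 is even.
a = 10: divisors of 10: 1, 2, 5, 10; 10 is even.
a = 14: divisors of 14: 1, 2, 7, 14; 14 is even.
a = 15: divisors of 15: 1, 3, 5, 15; 15 is odd.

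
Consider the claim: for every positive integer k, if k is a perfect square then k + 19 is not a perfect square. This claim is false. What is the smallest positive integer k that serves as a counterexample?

A counterexample is any positive integer k such that k is a perfect square but k + 19 is a perfect square; we check each in order.
The first 8 eligible values, up to k = 64, all satisfy the conclusion.
k = 81: 81 = 9² and 81 + 19 = 100 = 10².
Hence k = 81 is a counterexample.

k = 81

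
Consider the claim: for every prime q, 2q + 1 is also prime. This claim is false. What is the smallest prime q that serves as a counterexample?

q = 7

A counterexample is any prime q such that 2q + 1 is not prime; we check each in order.
For q = 2, 3, 5 the conclusion holds.
q = 7: 2q + 1 = 15 = 3 × 5, not prime.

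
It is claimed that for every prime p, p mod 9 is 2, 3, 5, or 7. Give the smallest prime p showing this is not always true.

p = 13

We need the least prime p for which the claim fails.
The first 5 eligible values, up to p = 11, all satisfy the conclusion.
p = 13: 13 mod 9 = 4 — not in {2, 3, 5, 7}.
Thus p = 13 disproves the claim, and no smaller p works.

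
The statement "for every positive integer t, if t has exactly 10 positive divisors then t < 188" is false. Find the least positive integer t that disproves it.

t = 208

We need the least positive integer t for which t has exactly 10 positive divisors but the claim fails.
For t = 48, 80, 112, 162, 176 the conclusion holds.
t = 208: τ(208) = 10; 208 ≥ 188.
Hence t = 208 is a counterexample.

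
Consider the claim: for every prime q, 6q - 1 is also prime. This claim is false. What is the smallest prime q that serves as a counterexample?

q = 11

A counterexample is any prime q such that 6q - 1 is not prime; we check each in order.
The first 4 eligible values, up to q = 7, all satisfy the conclusion.
q = 11: 6q - 1 = 65 = 5 × 13, not prime.
Hence q = 11 is a counterexample.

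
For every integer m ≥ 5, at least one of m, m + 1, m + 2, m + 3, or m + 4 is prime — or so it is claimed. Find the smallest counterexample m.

m = 24

Check each integer m ≥ 5 in order until m, m + 1, m + 2, m + 3, m + 4 are all composite.
For m = 5, 6, 7, 8, …, 21, 22, 23 the conclusion holds.
m = 24: 24 = 2 × 12; 25 = 5 × 5; 26 = 2 × 13; 27 = 3 × 9; 28 = 2 × 14 — all composite.
Hence m = 24 is a counterexample.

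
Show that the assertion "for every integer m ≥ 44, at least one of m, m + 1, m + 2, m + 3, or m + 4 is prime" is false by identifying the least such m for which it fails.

Check each integer m ≥ 44 in order until m, m + 1, m + 2, m + 3, m + 4 are all composite.
For m = 44, 45, 46, 47 the conclusion holds.
m = 48: 48 = 2 × 24; 49 = 7 × 7; 50 = 2 × 25; 51 = 3 × 17; 52 = 2 × 26 — all composite.
Hence m = 48 is a counterexample.

m = 48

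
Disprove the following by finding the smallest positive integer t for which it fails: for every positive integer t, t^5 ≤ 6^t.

t = 3

A counterexample is any positive integer t such that t^5 > 6^t; we check each in order.
For t = 1, 2 the conclusion holds.
t = 3: t^5 = 243 and 6^t = 216, so 243 > 216.
So t = 3 is the smallest counterexample.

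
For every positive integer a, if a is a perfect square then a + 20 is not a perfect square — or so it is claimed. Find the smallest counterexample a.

a = 16

We need the least positive integer a for which a is a perfect square but a + 20 is a perfect square.
a = 1: 1 + 20 = 21, not a perfect square.
a = 4: 4 + 20 = 24, not a perfect square.
a = 9: 9 + 20 = 29, not a perfect square.
a = 16: 16 = 4² and 16 + 20 = 36 = 6².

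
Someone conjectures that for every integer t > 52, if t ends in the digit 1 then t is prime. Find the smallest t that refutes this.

t = 81

Check each integer t > 52 in order until t ends in the digit 1 but t is not prime.
For t = 61, 71 the conclusion holds.
t = 81: 81 ends in 1; 81 = 3 × 27, composite.
So t = 81 is the smallest counterexample.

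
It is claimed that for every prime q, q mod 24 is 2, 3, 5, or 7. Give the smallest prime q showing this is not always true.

A counterexample is any prime q such that the claim fails; we check each in order.
The first 4 eligible values, up to q = 7, all satisfy the conclusion.
q = 11: 11 mod 24 = 11 — not in {2, 3, 5, 7}.
Thus q = 11 disproves the claim, and no smaller q works.

q = 11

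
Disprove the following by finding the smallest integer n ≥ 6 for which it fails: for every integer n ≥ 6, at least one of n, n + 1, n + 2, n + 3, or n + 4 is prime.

n = 24

We need the least integer n ≥ 6 for which n, n + 1, n + 2, n + 3, n + 4 are all composite.
For n = 6, 7, 8, 9, …, 21, 22, 23 the conclusion holds.
n = 24: 24 = 2 × 12; 25 = 5 × 5; 26 = 2 × 13; 27 = 3 × 9; 28 = 2 × 14 — all composite.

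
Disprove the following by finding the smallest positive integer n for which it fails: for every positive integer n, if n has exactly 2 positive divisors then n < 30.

For n = 2, 3, 5, 7, 11, 13, 17, 19, 23, 29 the conclusion holds.
n = 31: τ(31) = 2; 31 ≥ 30.

n = 31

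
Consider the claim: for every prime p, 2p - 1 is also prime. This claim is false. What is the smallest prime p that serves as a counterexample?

Check each prime p in order until 2p - 1 is not prime.
For p = 2, 3 the conclusion holds.
p = 5: 2p - 1 = 9 = 3 × 3, not prime.
So p = 5 is the smallest counterexample.

p = 5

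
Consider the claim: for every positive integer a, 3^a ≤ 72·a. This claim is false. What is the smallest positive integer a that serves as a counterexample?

The first 5 eligible values, up to a = 5, all satisfy the conclusion.
a = 6: 3^a = 729 and 72·a = 432, so 729 > 432.

a = 6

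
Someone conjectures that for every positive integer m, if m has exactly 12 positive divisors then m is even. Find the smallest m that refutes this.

We need the least positive integer m for which m has exactly 12 positive divisors but m is odd.
The first 24 eligible values, up to m = 308, all satisfy the conclusion.
m = 315: divisors of 315: 12 divisors; 315 is odd.
Hence m = 315 is a counterexample.

m = 315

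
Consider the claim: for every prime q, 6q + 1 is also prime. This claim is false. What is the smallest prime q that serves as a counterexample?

A counterexample is any prime q such that 6q + 1 is not prime; we check each in order.
For q = 2, 3, 5, 7, 11, 13, 17 the conclusion holds.
q = 19: 6q + 1 = 115 = 5 × 23, not prime.

q = 19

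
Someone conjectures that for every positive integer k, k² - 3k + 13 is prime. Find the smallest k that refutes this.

Check each positive integer k in order until k² - 3k + 13 is not prime.
For k = 1, 2, 3, 4, …, 9, 10, 11 the conclusion holds.
k = 12: k² - 3k + 13 = 121 = 11 × 11, composite.
So k = 12 is the smallest counterexample.

k = 12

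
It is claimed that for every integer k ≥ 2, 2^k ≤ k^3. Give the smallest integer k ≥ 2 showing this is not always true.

Check each integer k ≥ 2 in order until 2^k > k^3.
For k = 2, 3, 4, 5, 6, 7, 8, 9 the conclusion holds.
k = 10: 2^k = 1024 and k^3 = 1000, so 1024 > 1000.

k = 10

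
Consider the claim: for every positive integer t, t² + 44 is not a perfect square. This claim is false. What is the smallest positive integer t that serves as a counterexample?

t = 10

For t = 1, 2, 3, 4, 5, 6, 7, 8, 9 the conclusion holds.
t = 10: 10² + 44 = 144 = 12², a perfect square.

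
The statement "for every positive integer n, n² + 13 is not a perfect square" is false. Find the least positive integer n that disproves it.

Check each positive integer n in order until n² + 13 is a perfect square.
For n = 1, 2, 3, 4, 5 the conclusion holds.
n = 6: 6² + 13 = 49 = 7², a perfect square.
Thus n = 6 disproves the claim, and no smaller n works.

n = 6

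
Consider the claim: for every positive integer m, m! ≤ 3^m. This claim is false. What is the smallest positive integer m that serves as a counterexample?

Check each positive integer m in order until m! > 3^m.
For m = 1, 2, 3, 4, 5, 6 the conclusion holds.
m = 7: m! = 5040 and 3^m = 2187, so 5040 > 2187.

m = 7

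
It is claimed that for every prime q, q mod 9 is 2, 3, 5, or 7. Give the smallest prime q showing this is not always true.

We need the least prime q for which the claim fails.
The first 5 eligible values, up to q = 11, all satisfy the conclusion.
q = 13: 13 mod 9 = 4 — not in {2, 3, 5, 7}.

q = 13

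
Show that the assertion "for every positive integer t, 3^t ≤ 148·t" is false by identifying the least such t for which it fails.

t = 7

A counterexample is any positive integer t such that 3^t > 148·t; we check each in order.
t = 1: 3^t = 3 and 148·t = 148, so 3 ≤ 148.
t = 2: 3^t = 9 and 148·t = 296, so 9 ≤ 296.
t = 3: 3^t = 27 and 148·t = 444, so 27 ≤ 444.
t = 4: 3^t = 81 and 148·t = 592, so 81 ≤ 592.
t = 5: 3^t = 243 and 148·t = 740, so 243 ≤ 740.
t = 6: 3^t = 729 and 148·t = 888, so 729 ≤ 888.
t = 7: 3^t = 2187 and 148·t = 1036, so 2187 > 1036.
So t = 7 is the smallest counterexample.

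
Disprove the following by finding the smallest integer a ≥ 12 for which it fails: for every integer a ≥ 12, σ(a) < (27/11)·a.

a = 24

The first 12 eligible values, up to a = 23, all satisfy the conclusion.
a = 24: σ(24) = 60; 60 ≥ 648/11.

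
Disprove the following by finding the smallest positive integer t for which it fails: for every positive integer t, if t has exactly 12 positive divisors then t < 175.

For t = 60, 72, 84, 90, …, 150, 156, 160 the conclusion holds.
t = 198: τ(198) = 12; 198 ≥ 175.
Hence t = 198 is a counterexample.

t = 198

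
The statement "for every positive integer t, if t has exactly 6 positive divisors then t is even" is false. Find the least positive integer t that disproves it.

t = 45

For t = 12, 18, 20, 28, 32, 44 the conclusion holds.
t = 45: divisors of 45: 1, 3, 5, 9, 15, 45; 45 is odd.
Hence t = 45 is a counterexample.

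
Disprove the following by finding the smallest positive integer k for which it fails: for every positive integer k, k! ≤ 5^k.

Check each positive integer k in order until k! > 5^k.
For k = 1, 2, 3, 4, …, 9, 10, 11 the conclusion holds.
k = 12: k! = 479001600 and 5^k = 244140625, so 479001600 > 244140625.

k = 12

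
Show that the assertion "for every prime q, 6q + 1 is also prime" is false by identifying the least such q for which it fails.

q = 19

Check each prime q in order until 6q + 1 is not prime.
For q = 2, 3, 5, 7, 11, 13, 17 the conclusion holds.
q = 19: 6q + 1 = 115 = 5 × 23, not prime.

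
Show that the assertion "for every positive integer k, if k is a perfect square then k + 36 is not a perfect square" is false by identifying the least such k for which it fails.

k = 64

The first 7 eligible values, up to k = 49, all satisfy the conclusion.
k = 64: 64 = 8² and 64 + 36 = 100 = 10².
So k = 64 is the smallest counterexample.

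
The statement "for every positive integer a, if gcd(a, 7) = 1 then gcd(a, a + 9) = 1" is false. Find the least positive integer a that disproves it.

A counterexample is any positive integer a such that gcd(a, 7) = 1 but gcd(a, a + 9) > 1; we check each in order.
For a = 1, 2 the conclusion holds.
a = 3: gcd(3, 12) = 3.
Thus a = 3 disproves the claim, and no smaller a works.

a = 3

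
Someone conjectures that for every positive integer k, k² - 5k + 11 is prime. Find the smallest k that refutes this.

k = 7

We need the least positive integer k for which k² - 5k + 11 is not prime.
The first 6 eligible values, up to k = 6, all satisfy the conclusion.
k = 7: k² - 5k + 11 = 25 = 5 × 5, composite.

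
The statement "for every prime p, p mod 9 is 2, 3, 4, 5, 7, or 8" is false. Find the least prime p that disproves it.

Check each prime p in order until the claim fails.
p = 2: 2 mod 9 = 2.
p = 3: 3 mod 9 = 3.
p = 5: 5 mod 9 = 5.
p = 7: 7 mod 9 = 7.
p = 11: 11 mod 9 = 2.
p = 13: 13 mod 9 = 4.
p = 17: 17 mod 9 = 8.
p = 19: 19 mod 9 = 1 — not in {2, 3, 4, 5, 7, 8}.

p = 19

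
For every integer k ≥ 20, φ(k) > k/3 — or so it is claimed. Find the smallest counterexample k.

A counterexample is any integer k ≥ 20 such that the claim fails; we check each in order.
The first 4 eligible values, up to k = 23, all satisfy the conclusion.
k = 24: φ(24) = 8 and 24/3 = 8, so φ(24) ≤ 24/3.
Hence k = 24 is a counterexample.

k = 24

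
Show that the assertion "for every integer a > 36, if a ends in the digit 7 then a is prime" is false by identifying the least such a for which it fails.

a = 57

We need the least integer a > 36 for which a ends in the digit 7 but a is not prime.
a = 37: 37 ends in 7 and is prime.
a = 47: 47 ends in 7 and is prime.
a = 57: 57 ends in 7; 57 = 3 × 19, composite.
Thus a = 57 disproves the claim, and no smaller a works.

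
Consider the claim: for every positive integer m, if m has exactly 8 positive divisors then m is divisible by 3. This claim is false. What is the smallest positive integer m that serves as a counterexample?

We need the least positive integer m for which m has exactly 8 positive divisors but m is not divisible by 3.
m = 24: τ(24) = 8; 24 mod 3 = 0.
m = 30: τ(30) = 8; 30 mod 3 = 0.
m = 40: τ(40) = 8; 40 mod 3 = 1.

m = 40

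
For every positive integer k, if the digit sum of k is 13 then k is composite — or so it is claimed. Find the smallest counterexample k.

k = 67

k = 49: digit sum 13; 49 is composite.
k = 58: digit sum 13; 58 is composite.
k = 67: digit sum 13; 67 is prime, not composite.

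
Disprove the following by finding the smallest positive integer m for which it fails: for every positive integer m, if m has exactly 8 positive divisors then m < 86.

m = 88

For m = 24, 30, 40, 42, 54, 56, 66, 70, 78 the conclusion holds.
m = 88: τ(88) = 8; 88 ≥ 86.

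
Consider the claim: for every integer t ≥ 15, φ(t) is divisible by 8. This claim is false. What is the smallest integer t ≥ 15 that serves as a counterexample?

t = 18

Check each integer t ≥ 15 in order until φ(t) is not divisible by 8.
t = 15: φ(15) = 8; 8 mod 8 = 0.
t = 16: φ(16) = 8; 8 mod 8 = 0.
t = 17: φ(17) = 16; 16 mod 8 = 0.
t = 18: φ(18) = 6; 6 mod 8 = 6.
Thus t = 18 disproves the claim, and no smaller t works.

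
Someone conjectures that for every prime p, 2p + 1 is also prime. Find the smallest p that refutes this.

p = 7

We need the least prime p for which 2p + 1 is not prime.
For p = 2, 3, 5 the conclusion holds.
p = 7: 2p + 1 = 15 = 3 × 5, not prime.
Hence p = 7 is a counterexample.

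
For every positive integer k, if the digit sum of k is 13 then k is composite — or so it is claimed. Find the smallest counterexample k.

We need the least positive integer k for which the digit sum of k is 13 but k is prime.
For k = 49, 58 the conclusion holds.
k = 67: digit sum 13; 67 is prime, not composite.

k = 67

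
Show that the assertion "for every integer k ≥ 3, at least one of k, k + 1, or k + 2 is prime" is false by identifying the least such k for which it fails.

k = 8

The first 5 eligible values, up to k = 7, all satisfy the conclusion.
k = 8: 8 = 2 × 4; 9 = 3 × 3; 10 = 2 × 5 — all composite.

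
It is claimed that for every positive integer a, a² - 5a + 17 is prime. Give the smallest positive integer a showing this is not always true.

We need the least positive integer a for which a² - 5a + 17 is not prime.
The first 12 eligible values, up to a = 12, all satisfy the conclusion.
a = 13: a² - 5a + 17 = 121 = 11 × 11, composite.
So a = 13 is the smallest counterexample.

a = 13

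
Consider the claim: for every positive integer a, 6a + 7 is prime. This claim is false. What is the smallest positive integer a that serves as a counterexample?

a = 3

A counterexample is any positive integer a such that 6a + 7 is not prime; we check each in order.
a = 1: 6a + 7 = 13, prime.
a = 2: 6a + 7 = 19, prime.
a = 3: 6a + 7 = 25 = 5 × 5, composite.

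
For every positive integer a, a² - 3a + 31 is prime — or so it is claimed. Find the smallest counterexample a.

a = 4

Check each positive integer a in order until a² - 3a + 31 is not prime.
a = 1: a² - 3a + 31 = 29, prime.
a = 2: a² - 3a + 31 = 29, prime.
a = 3: a² - 3a + 31 = 31, prime.
a = 4: a² - 3a + 31 = 35 = 5 × 7, composite.
Hence a = 4 is a counterexample.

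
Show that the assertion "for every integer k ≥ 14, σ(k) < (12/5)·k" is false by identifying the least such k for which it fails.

k = 24

Check each integer k ≥ 14 in order until the claim fails.
For k = 14, 15, 16, 17, 18, 19, 20, 21, 22, 23 the conclusion holds.
k = 24: σ(24) = 60; 60 ≥ 288/5.
Thus k = 24 disproves the claim, and no smaller k works.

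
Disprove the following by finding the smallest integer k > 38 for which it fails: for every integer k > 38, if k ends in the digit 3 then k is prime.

k = 63

Check each integer k > 38 in order until k ends in the digit 3 but k is not prime.
k = 43: 43 ends in 3 and is prime.
k = 53: 53 ends in 3 and is prime.
k = 63: 63 ends in 3; 63 = 3 × 21, composite.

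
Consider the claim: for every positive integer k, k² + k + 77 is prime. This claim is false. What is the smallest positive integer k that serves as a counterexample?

k = 6

We need the least positive integer k for which k² + k + 77 is not prime.
The first 5 eligible values, up to k = 5, all satisfy the conclusion.
k = 6: k² + k + 77 = 119 = 7 × 17, composite.
So k = 6 is the smallest counterexample.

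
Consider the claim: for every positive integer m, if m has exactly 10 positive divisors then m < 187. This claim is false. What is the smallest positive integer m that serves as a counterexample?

m = 208

For m = 48, 80, 112, 162, 176 the conclusion holds.
m = 208: τ(208) = 10; 208 ≥ 187.
Hence m = 208 is a counterexample.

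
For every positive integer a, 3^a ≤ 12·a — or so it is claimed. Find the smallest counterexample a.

We need the least positive integer a for which 3^a > 12·a.
For a = 1, 2, 3 the conclusion holds.
a = 4: 3^a = 81 and 12·a = 48, so 81 > 48.

a = 4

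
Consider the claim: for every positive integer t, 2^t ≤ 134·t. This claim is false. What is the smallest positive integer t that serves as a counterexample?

t = 11

Check each positive integer t in order until 2^t > 134·t.
For t = 1, 2, 3, 4, 5, 6, 7, 8, 9, 10 the conclusion holds.
t = 11: 2^t = 2048 and 134·t = 1474, so 2048 > 1474.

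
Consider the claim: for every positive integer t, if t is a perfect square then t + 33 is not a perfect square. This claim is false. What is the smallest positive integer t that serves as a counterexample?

t = 16

t = 1: 1 + 33 = 34, not a perfect square.
t = 4: 4 + 33 = 37, not a perfect square.
t = 9: 9 + 33 = 42, not a perfect square.
t = 16: 16 = 4² and 16 + 33 = 49 = 7².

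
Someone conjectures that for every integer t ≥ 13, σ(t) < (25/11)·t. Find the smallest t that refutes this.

t = 24

For t = 13, 14, 15, 16, …, 21, 22, 23 the conclusion holds.
t = 24: σ(24) = 60; 60 ≥ 600/11.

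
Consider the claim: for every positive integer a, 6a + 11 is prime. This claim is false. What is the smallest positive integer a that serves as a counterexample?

a = 4

For a = 1, 2, 3 the conclusion holds.
a = 4: 6a + 11 = 35 = 5 × 7, composite.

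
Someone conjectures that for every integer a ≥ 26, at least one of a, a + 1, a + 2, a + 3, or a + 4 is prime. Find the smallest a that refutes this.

a = 32

We need the least integer a ≥ 26 for which a, a + 1, a + 2, a + 3, a + 4 are all composite.
For a = 26, 27, 28, 29, 30, 31 the conclusion holds.
a = 32: 32 = 2 × 16; 33 = 3 × 11; 34 = 2 × 17; 35 = 5 × 7; 36 = 2 × 18 — all composite.
Thus a = 32 disproves the claim, and no smaller a works.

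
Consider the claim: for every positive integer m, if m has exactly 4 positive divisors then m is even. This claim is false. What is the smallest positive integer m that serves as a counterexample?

We need the least positive integer m for which m has exactly 4 positive divisors but m is odd.
For m = 6, 8, 10, 14 the conclusion holds.
m = 15: divisors of 15: 1, 3, 5, 15; 15 is odd.
Thus m = 15 disproves the claim, and no smaller m works.

m = 15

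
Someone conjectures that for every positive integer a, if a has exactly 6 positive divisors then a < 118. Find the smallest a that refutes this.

For a = 12, 18, 20, 28, …, 99, 116, 117 the conclusion holds.
a = 124: τ(124) = 6; 124 ≥ 118.

a = 124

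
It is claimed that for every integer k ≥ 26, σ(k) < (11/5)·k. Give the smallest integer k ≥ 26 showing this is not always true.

The first 4 eligible values, up to k = 29, all satisfy the conclusion.
k = 30: σ(30) = 72; 72 ≥ 66.

k = 30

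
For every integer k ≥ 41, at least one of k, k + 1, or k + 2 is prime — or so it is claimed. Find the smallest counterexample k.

k = 44

A counterexample is any integer k ≥ 41 such that k, k + 1, k + 2 are all composite; we check each in order.
k = 41: 41 is prime.
k = 42: 43 is prime.
k = 43: 43 is prime.
k = 44: 44 = 2 × 22; 45 = 3 × 15; 46 = 2 × 23 — all composite.
Hence k = 44 is a counterexample.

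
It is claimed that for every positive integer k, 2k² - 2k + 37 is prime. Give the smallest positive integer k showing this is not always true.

For k = 1, 2 the conclusion holds.
k = 3: 2k² - 2k + 37 = 49 = 7 × 7, composite.
Hence k = 3 is a counterexample.

k = 3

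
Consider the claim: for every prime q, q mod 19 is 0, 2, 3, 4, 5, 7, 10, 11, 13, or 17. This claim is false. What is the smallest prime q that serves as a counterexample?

q = 31

Check each prime q in order until the claim fails.
The first 10 eligible values, up to q = 29, all satisfy the conclusion.
q = 31: 31 mod 19 = 12 — not in {0, 2, 3, 4, 5, 7, 10, 11, 13, 17}.
Hence q = 31 is a counterexample.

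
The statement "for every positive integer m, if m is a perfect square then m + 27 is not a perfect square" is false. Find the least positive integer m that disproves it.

We need the least positive integer m for which m is a perfect square but m + 27 is a perfect square.
m = 1: 1 + 27 = 28, not a perfect square.
m = 4: 4 + 27 = 31, not a perfect square.
m = 9: 9 = 3² and 9 + 27 = 36 = 6².
So m = 9 is the smallest counterexample.

m = 9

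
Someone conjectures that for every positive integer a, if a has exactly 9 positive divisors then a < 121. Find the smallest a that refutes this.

a = 196

a = 36: τ(36) = 9; 36 < 121.
a = 100: τ(100) = 9; 100 < 121.
a = 196: τ(196) = 9; 196 ≥ 121.
Hence a = 196 is a counterexample.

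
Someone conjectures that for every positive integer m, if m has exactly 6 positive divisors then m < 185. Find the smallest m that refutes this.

m = 188

A counterexample is any positive integer m such that m has exactly 6 positive divisors but the claim fails; we check each in order.
The first 26 eligible values, up to m = 175, all satisfy the conclusion.
m = 188: τ(188) = 6; 188 ≥ 185.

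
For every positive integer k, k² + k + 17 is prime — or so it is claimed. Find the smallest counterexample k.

We need the least positive integer k for which k² + k + 17 is not prime.
The first 15 eligible values, up to k = 15, all satisfy the conclusion.
k = 16: k² + k + 17 = 289 = 17 × 17, composite.

k = 16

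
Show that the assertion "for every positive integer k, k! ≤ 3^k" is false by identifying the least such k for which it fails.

Check each positive integer k in order until k! > 3^k.
The first 6 eligible values, up to k = 6, all satisfy the conclusion.
k = 7: k! = 5040 and 3^k = 2187, so 5040 > 2187.

k = 7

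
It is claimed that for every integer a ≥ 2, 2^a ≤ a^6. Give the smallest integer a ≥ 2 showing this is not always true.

Check each integer a ≥ 2 in order until 2^a > a^6.
For a = 2, 3, 4, 5, …, 27, 28, 29 the conclusion holds.
a = 30: 2^a = 1073741824 and a^6 = 729000000, so 1073741824 > 729000000.
So a = 30 is the smallest counterexample.

a = 30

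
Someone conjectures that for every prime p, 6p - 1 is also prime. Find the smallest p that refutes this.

p = 11

A counterexample is any prime p such that 6p - 1 is not prime; we check each in order.
The first 4 eligible values, up to p = 7, all satisfy the conclusion.
p = 11: 6p - 1 = 65 = 5 × 13, not prime.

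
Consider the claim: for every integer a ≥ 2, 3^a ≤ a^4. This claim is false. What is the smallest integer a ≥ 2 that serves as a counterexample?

a = 8

The first 6 eligible values, up to a = 7, all satisfy the conclusion.
a = 8: 3^a = 6561 and a^4 = 4096, so 6561 > 4096.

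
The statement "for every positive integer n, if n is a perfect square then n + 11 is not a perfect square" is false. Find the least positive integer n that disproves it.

A counterexample is any positive integer n such that n is a perfect square but n + 11 is a perfect square; we check each in order.
n = 1: 1 + 11 = 12, not a perfect square.
n = 4: 4 + 11 = 15, not a perfect square.
n = 9: 9 + 11 = 20, not a perfect square.
n = 16: 16 + 11 = 27, not a perfect square.
n = 25: 25 = 5² and 25 + 11 = 36 = 6².
So n = 25 is the smallest counterexample.

n = 25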